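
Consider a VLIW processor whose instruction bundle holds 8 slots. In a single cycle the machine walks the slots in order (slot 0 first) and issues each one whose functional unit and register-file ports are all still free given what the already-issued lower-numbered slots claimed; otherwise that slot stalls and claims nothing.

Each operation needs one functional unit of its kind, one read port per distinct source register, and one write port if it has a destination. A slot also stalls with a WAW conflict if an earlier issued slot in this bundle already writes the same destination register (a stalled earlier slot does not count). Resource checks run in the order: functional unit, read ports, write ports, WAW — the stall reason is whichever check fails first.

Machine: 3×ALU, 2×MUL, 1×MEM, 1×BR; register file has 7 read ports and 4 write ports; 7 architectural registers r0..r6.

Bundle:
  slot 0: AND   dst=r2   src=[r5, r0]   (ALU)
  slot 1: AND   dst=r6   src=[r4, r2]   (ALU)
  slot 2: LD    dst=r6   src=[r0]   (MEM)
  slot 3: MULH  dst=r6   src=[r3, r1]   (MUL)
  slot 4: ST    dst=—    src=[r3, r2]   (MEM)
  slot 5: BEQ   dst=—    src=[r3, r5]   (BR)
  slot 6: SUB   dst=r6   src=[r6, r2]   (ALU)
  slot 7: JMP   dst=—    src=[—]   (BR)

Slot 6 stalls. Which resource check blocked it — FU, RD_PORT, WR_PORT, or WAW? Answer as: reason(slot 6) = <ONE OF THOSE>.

slot 0 (ALU): ISSUE — free A2,Mu2,Ld1,B1 rp5 wp3
slot 1 (ALU): ISSUE — free A1,Mu2,Ld1,B1 rp3 wp2
slot 2 (MEM): stall WAW — free A1,Mu2,Ld1,B1 rp3 wp2
slot 3 (MUL): stall WAW — free A1,Mu2,Ld1,B1 rp3 wp2
slot 4 (MEM): ISSUE — free A1,Mu2,Ld0,B1 rp1 wp2
slot 5 (BR): stall RD_PORT — free A1,Mu2,Ld0,B1 rp1 wp2
slot 6 (ALU): stall RD_PORT — free A1,Mu2,Ld0,B1 rp1 wp2
slot 7 (BR): ISSUE — free A1,Mu2,Ld0,B0 rp1 wp2

reason(slot 6) = RD_PORT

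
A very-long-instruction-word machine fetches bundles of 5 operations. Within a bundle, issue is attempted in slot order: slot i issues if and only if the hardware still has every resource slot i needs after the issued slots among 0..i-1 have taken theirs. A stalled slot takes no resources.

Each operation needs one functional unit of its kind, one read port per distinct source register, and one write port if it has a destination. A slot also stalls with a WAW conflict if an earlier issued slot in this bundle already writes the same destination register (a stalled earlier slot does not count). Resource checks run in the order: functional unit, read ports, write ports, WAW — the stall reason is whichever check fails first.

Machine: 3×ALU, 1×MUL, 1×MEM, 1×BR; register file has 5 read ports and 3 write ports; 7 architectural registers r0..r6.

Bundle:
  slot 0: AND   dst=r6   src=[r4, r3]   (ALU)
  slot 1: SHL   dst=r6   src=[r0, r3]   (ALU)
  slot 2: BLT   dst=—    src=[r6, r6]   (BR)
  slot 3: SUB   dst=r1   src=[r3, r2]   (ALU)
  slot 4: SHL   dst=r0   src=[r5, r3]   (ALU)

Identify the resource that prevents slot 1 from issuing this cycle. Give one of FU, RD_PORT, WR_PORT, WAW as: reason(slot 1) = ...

reason(slot 1) = WAW

slot 0 (ALU): ISSUE — free A2,Mu1,Ld1,B1 rp3 wp2
slot 1 (ALU): stall WAW — free A2,Mu1,Ld1,B1 rp3 wp2
slot 2 (BR): ISSUE — free A2,Mu1,Ld1,B0 rp2 wp2
slot 3 (ALU): ISSUE — free A1,Mu1,Ld1,B0 rp0 wp1
slot 4 (ALU): stall RD_PORT — free A1,Mu1,Ld1,B0 rp0 wp1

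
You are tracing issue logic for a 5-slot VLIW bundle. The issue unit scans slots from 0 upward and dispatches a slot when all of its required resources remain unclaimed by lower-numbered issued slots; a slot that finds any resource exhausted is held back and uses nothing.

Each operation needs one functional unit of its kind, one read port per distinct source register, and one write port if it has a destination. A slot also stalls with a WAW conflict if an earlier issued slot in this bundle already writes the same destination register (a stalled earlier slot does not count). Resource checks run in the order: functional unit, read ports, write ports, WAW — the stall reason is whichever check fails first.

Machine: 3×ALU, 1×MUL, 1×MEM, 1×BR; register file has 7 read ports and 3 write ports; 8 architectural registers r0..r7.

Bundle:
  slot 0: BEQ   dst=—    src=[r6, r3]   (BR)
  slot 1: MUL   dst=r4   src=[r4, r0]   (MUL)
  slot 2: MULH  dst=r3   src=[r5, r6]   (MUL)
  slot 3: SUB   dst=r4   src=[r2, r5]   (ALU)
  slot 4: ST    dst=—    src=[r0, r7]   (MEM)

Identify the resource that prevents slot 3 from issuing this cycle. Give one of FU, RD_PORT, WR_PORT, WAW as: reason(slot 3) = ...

reason(slot 3) = WAW

slot 0 (BR): ISSUE — free A3,Mu1,Ld1,B0 rp5 wp3
slot 1 (MUL): ISSUE — free A3,Mu0,Ld1,B0 rp3 wp2
slot 2 (MUL): stall FU — free A3,Mu0,Ld1,B0 rp3 wp2
slot 3 (ALU): stall WAW — free A3,Mu0,Ld1,B0 rp3 wp2
slot 4 (MEM): ISSUE — free A3,Mu0,Ld0,B0 rp1 wp2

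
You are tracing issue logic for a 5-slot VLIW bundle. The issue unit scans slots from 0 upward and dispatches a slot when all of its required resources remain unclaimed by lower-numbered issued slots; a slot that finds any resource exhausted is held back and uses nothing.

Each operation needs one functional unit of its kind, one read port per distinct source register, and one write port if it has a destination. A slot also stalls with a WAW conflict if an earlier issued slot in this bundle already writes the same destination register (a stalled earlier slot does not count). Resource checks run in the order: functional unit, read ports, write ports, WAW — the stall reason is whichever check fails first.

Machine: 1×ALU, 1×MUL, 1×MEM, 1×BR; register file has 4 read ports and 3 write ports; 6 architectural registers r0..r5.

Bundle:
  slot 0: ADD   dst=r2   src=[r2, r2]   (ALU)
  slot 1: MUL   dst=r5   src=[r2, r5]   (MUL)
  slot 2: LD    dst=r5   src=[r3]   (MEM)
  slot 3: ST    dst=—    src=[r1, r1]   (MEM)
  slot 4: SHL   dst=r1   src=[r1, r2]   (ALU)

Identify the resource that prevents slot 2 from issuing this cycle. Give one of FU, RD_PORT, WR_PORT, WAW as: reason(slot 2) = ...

reason(slot 2) = WAW

  0. ALU→r2 ⇒ go  {0A/1Mu/1Ld/1B | 3r 2w}
  1. MUL→r5 ⇒ go  {0A/0Mu/1Ld/1B | 1r 1w}
  2. MEM→r5 ⇒ no(WAW)  {0A/0Mu/1Ld/1B | 1r 1w}
  3. MEM ⇒ go  {0A/0Mu/0Ld/1B | 0r 1w}
  4. ALU→r1 ⇒ no(FU)  {0A/0Mu/0Ld/1B | 0r 1w}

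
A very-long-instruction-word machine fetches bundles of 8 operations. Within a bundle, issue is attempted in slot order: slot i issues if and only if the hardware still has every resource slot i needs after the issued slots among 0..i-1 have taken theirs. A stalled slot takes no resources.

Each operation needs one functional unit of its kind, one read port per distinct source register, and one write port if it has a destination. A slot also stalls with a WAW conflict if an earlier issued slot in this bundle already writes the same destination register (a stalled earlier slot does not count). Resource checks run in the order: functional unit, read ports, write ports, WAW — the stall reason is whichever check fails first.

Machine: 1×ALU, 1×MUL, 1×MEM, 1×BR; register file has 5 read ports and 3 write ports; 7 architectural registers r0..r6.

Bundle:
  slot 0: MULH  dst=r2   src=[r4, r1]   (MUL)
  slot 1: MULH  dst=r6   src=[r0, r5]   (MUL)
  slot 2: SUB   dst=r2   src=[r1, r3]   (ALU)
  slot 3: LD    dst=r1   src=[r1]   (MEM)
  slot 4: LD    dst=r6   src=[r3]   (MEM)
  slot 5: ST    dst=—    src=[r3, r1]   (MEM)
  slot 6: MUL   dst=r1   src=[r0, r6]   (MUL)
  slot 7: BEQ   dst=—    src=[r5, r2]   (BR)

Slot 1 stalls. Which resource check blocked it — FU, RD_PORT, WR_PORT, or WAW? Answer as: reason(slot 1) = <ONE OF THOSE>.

[0] MUL needs rd=2 wr=1: ok; after: ALU=1 MUL=0 MEM=1 BR=1, R=3, W=2
[1] MUL needs rd=2 wr=1: FU; after: ALU=1 MUL=0 MEM=1 BR=1, R=3, W=2
[2] ALU needs rd=2 wr=1: WAW; after: ALU=1 MUL=0 MEM=1 BR=1, R=3, W=2
[3] MEM needs rd=1 wr=1: ok; after: ALU=1 MUL=0 MEM=0 BR=1, R=2, W=1
[4] MEM needs rd=1 wr=1: FU; after: ALU=1 MUL=0 MEM=0 BR=1, R=2, W=1
[5] MEM needs rd=2 wr=0: FU; after: ALU=1 MUL=0 MEM=0 BR=1, R=2, W=1
[6] MUL needs rd=2 wr=1: FU; after: ALU=1 MUL=0 MEM=0 BR=1, R=2, W=1
[7] BR needs rd=2 wr=0: ok; after: ALU=1 MUL=0 MEM=0 BR=0, R=0, W=1

reason(slot 1) = FU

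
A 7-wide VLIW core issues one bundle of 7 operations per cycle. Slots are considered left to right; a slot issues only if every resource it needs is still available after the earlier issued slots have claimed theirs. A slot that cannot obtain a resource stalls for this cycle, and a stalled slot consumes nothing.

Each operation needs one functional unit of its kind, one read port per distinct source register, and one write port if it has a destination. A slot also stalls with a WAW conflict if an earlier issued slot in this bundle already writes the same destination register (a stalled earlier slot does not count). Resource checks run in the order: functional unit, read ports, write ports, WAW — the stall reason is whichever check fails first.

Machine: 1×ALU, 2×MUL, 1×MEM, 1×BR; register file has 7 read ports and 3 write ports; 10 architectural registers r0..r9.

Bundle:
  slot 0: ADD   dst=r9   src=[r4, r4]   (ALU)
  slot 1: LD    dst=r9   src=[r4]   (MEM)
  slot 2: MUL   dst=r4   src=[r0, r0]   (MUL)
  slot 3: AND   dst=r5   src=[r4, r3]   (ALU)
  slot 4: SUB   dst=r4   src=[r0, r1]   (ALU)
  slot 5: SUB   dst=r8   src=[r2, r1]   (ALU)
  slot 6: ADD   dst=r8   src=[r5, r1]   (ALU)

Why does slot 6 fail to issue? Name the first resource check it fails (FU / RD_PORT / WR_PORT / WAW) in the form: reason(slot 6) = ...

reason(slot 6) = FU

slot 0 (ALU): ISSUE — free A0,Mu2,Ld1,B1 rp6 wp2
slot 1 (MEM): stall WAW — free A0,Mu2,Ld1,B1 rp6 wp2
slot 2 (MUL): ISSUE — free A0,Mu1,Ld1,B1 rp5 wp1
slot 3 (ALU): stall FU — free A0,Mu1,Ld1,B1 rp5 wp1
slot 4 (ALU): stall FU — free A0,Mu1,Ld1,B1 rp5 wp1
slot 5 (ALU): stall FU — free A0,Mu1,Ld1,B1 rp5 wp1
slot 6 (ALU): stall FU — free A0,Mu1,Ld1,B1 rp5 wp1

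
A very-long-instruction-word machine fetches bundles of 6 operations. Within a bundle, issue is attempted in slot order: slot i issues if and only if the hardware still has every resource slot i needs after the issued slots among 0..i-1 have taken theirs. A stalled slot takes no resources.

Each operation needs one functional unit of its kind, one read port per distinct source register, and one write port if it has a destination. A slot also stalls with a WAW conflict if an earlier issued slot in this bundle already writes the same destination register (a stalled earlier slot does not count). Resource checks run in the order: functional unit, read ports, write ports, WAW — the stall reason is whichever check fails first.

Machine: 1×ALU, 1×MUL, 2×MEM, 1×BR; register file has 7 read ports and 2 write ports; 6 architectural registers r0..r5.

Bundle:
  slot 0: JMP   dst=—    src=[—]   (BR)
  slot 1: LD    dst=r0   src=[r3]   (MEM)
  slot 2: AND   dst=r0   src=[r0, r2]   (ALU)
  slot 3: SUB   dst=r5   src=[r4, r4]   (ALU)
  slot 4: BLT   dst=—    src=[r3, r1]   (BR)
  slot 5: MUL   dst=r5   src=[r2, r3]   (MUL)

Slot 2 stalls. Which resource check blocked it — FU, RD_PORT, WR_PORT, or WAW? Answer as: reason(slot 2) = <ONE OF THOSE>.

#0 BR src=- dispatched  <A:1 Mu:1 Ld:2 B:0 rd:7 wr:2>
#1 MEM src=r3 dispatched  <A:1 Mu:1 Ld:1 B:0 rd:6 wr:1>
#2 ALU src=r0,r2 held:WAW  <A:1 Mu:1 Ld:1 B:0 rd:6 wr:1>
#3 ALU src=r4,r4 dispatched  <A:0 Mu:1 Ld:1 B:0 rd:5 wr:0>
#4 BR src=r3,r1 held:FU  <A:0 Mu:1 Ld:1 B:0 rd:5 wr:0>
#5 MUL src=r2,r3 held:WR_PORT  <A:0 Mu:1 Ld:1 B:0 rd:5 wr:0>

reason(slot 2) = WAW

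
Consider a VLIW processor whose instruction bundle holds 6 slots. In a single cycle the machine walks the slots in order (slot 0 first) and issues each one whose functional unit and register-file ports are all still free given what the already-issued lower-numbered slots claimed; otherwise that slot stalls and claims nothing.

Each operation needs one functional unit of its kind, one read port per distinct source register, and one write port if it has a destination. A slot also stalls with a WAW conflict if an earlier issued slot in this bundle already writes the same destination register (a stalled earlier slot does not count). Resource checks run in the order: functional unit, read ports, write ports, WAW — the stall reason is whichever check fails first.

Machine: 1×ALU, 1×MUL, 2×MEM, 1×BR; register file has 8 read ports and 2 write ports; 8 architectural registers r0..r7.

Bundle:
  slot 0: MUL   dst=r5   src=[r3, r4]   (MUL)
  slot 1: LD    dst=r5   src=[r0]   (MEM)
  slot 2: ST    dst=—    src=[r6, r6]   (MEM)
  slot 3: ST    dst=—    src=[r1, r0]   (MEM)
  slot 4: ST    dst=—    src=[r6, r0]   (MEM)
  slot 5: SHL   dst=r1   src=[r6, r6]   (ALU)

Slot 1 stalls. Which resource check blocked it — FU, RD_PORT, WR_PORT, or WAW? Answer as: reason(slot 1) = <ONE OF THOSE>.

reason(slot 1) = WAW

  0. MUL→r5 ⇒ go  {1A/0Mu/2Ld/1B | 6r 1w}
  1. MEM→r5 ⇒ no(WAW)  {1A/0Mu/2Ld/1B | 6r 1w}
  2. MEM ⇒ go  {1A/0Mu/1Ld/1B | 5r 1w}
  3. MEM ⇒ go  {1A/0Mu/0Ld/1B | 3r 1w}
  4. MEM ⇒ no(FU)  {1A/0Mu/0Ld/1B | 3r 1w}
  5. ALU→r1 ⇒ go  {0A/0Mu/0Ld/1B | 2r 0w}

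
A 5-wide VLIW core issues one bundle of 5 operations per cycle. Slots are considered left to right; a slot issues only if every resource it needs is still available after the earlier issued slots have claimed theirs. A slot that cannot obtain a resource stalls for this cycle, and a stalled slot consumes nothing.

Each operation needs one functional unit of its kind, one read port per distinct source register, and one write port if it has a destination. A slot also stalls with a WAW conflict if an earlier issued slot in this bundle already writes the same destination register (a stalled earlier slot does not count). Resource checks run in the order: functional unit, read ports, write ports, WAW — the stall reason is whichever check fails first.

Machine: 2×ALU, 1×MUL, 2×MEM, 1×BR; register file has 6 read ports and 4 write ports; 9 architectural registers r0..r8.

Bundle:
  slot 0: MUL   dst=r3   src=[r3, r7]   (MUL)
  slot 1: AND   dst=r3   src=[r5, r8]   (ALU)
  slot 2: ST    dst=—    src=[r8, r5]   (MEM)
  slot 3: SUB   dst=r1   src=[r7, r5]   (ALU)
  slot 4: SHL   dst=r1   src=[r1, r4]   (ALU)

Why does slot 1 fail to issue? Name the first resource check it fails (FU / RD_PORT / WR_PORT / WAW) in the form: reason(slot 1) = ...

reason(slot 1) = WAW

(0) want 1×MUL +2rd +1wr — yes → AL2|MU0|ME2|BR1|rd4|wr3
(1) want 1×ALU +2rd +1wr — WAW → AL2|MU0|ME2|BR1|rd4|wr3
(2) want 1×MEM +2rd +0wr — yes → AL2|MU0|ME1|BR1|rd2|wr3
(3) want 1×ALU +2rd +1wr — yes → AL1|MU0|ME1|BR1|rd0|wr2
(4) want 1×ALU +2rd +1wr — RD_PORT → AL1|MU0|ME1|BR1|rd0|wr2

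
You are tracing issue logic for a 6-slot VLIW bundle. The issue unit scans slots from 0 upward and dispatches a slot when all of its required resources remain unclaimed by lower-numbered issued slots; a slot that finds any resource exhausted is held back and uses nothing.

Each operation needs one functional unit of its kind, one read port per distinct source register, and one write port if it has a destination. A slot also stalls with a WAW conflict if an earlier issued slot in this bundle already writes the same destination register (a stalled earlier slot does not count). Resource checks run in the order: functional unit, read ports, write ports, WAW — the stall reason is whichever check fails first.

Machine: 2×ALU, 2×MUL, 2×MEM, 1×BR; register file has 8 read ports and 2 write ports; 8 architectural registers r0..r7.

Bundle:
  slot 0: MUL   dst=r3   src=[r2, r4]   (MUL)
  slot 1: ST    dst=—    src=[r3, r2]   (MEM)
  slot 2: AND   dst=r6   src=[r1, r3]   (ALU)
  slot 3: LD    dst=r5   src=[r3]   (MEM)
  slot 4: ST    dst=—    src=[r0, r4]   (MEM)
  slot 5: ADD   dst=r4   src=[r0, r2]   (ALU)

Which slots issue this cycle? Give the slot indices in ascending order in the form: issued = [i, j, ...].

(0) want 1×MUL +2rd +1wr — yes → AL2|MU1|ME2|BR1|rd6|wr1
(1) want 1×MEM +2rd +0wr — yes → AL2|MU1|ME1|BR1|rd4|wr1
(2) want 1×ALU +2rd +1wr — yes → AL1|MU1|ME1|BR1|rd2|wr0
(3) want 1×MEM +1rd +1wr — WR_PORT → AL1|MU1|ME1|BR1|rd2|wr0
(4) want 1×MEM +2rd +0wr — yes → AL1|MU1|ME0|BR1|rd0|wr0
(5) want 1×ALU +2rd +1wr — RD_PORT → AL1|MU1|ME0|BR1|rd0|wr0

issued = [0, 1, 2, 4]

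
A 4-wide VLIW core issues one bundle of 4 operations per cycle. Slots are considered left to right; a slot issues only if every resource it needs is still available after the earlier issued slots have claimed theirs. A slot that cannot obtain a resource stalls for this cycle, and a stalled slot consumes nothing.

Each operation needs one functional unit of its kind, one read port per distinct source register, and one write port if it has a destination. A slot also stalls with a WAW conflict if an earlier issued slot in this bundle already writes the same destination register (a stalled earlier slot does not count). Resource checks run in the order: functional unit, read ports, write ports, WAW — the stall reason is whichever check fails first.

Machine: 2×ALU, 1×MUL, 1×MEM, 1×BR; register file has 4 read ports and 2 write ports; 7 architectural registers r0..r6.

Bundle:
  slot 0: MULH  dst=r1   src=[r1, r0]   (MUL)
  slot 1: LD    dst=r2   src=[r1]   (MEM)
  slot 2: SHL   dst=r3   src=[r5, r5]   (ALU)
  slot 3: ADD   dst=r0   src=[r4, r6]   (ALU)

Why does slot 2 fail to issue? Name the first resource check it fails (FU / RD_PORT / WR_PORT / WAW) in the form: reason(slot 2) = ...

reason(slot 2) = WR_PORT

[0] MUL needs rd=2 wr=1: ok; after: ALU=2 MUL=0 MEM=1 BR=1, R=2, W=1
[1] MEM needs rd=1 wr=1: ok; after: ALU=2 MUL=0 MEM=0 BR=1, R=1, W=0
[2] ALU needs rd=1 wr=1: WR_PORT; after: ALU=2 MUL=0 MEM=0 BR=1, R=1, W=0
[3] ALU needs rd=2 wr=1: RD_PORT; after: ALU=2 MUL=0 MEM=0 BR=1, R=1, W=0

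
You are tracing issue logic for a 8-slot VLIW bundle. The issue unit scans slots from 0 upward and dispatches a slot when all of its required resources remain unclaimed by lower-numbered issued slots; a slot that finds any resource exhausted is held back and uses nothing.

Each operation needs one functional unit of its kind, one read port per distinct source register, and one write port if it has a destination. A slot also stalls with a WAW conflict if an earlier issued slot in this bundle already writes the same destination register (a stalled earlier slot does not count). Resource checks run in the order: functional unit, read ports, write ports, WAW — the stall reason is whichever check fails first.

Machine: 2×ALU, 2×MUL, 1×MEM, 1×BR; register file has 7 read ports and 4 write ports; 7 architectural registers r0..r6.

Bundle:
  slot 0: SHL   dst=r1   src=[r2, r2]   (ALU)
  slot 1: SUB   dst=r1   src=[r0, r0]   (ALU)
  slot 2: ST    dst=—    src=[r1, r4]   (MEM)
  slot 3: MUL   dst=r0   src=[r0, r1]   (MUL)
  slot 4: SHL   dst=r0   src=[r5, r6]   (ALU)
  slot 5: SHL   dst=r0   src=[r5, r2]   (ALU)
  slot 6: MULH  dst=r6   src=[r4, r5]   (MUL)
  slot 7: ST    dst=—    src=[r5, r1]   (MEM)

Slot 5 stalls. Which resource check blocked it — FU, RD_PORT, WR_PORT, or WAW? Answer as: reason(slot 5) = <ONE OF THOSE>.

reason(slot 5) = WAW

#0 ALU src=r2,r2 dispatched  <A:1 Mu:2 Ld:1 B:1 rd:6 wr:3>
#1 ALU src=r0,r0 held:WAW  <A:1 Mu:2 Ld:1 B:1 rd:6 wr:3>
#2 MEM src=r1,r4 dispatched  <A:1 Mu:2 Ld:0 B:1 rd:4 wr:3>
#3 MUL src=r0,r1 dispatched  <A:1 Mu:1 Ld:0 B:1 rd:2 wr:2>
#4 ALU src=r5,r6 held:WAW  <A:1 Mu:1 Ld:0 B:1 rd:2 wr:2>
#5 ALU src=r5,r2 held:WAW  <A:1 Mu:1 Ld:0 B:1 rd:2 wr:2>
#6 MUL src=r4,r5 dispatched  <A:1 Mu:0 Ld:0 B:1 rd:0 wr:1>
#7 MEM src=r5,r1 held:FU  <A:1 Mu:0 Ld:0 B:1 rd:0 wr:1>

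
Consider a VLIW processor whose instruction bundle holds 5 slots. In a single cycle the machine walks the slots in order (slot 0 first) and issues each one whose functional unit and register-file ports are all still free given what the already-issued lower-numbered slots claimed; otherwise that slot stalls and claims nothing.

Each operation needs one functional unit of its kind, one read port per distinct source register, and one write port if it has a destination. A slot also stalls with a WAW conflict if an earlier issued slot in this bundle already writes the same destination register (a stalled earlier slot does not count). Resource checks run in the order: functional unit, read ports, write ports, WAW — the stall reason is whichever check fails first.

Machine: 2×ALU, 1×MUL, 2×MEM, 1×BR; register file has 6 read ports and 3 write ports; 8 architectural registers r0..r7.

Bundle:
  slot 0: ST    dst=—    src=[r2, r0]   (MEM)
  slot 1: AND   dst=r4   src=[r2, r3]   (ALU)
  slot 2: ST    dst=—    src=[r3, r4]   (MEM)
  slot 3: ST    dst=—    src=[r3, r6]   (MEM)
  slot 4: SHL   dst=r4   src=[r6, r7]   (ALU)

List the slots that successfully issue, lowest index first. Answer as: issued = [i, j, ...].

slot 0 (MEM): ISSUE — free A2,Mu1,Ld1,B1 rp4 wp3
slot 1 (ALU): ISSUE — free A1,Mu1,Ld1,B1 rp2 wp2
slot 2 (MEM): ISSUE — free A1,Mu1,Ld0,B1 rp0 wp2
slot 3 (MEM): stall FU — free A1,Mu1,Ld0,B1 rp0 wp2
slot 4 (ALU): stall RD_PORT — free A1,Mu1,Ld0,B1 rp0 wp2

issued = [0, 1, 2]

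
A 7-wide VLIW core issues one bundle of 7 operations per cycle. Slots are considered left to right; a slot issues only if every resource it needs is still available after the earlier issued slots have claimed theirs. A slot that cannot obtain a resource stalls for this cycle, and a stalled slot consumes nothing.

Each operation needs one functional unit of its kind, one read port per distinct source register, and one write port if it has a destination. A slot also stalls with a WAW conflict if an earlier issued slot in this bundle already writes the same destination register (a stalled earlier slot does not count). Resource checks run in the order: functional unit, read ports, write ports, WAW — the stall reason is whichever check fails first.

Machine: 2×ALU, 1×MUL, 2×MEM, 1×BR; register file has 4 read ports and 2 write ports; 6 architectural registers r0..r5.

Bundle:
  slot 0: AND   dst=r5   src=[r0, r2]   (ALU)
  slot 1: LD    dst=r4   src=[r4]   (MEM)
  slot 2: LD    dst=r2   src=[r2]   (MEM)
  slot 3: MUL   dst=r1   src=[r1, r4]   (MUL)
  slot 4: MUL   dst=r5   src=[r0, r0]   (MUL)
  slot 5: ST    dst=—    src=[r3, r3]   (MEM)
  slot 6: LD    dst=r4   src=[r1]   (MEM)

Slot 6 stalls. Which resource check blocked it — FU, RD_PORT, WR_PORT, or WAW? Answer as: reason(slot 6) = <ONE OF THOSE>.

(0) want 1×ALU +2rd +1wr — yes → AL1|MU1|ME2|BR1|rd2|wr1
(1) want 1×MEM +1rd +1wr — yes → AL1|MU1|ME1|BR1|rd1|wr0
(2) want 1×MEM +1rd +1wr — WR_PORT → AL1|MU1|ME1|BR1|rd1|wr0
(3) want 1×MUL +2rd +1wr — RD_PORT → AL1|MU1|ME1|BR1|rd1|wr0
(4) want 1×MUL +1rd +1wr — WR_PORT → AL1|MU1|ME1|BR1|rd1|wr0
(5) want 1×MEM +1rd +0wr — yes → AL1|MU1|ME0|BR1|rd0|wr0
(6) want 1×MEM +1rd +1wr — FU → AL1|MU1|ME0|BR1|rd0|wr0

reason(slot 6) = FU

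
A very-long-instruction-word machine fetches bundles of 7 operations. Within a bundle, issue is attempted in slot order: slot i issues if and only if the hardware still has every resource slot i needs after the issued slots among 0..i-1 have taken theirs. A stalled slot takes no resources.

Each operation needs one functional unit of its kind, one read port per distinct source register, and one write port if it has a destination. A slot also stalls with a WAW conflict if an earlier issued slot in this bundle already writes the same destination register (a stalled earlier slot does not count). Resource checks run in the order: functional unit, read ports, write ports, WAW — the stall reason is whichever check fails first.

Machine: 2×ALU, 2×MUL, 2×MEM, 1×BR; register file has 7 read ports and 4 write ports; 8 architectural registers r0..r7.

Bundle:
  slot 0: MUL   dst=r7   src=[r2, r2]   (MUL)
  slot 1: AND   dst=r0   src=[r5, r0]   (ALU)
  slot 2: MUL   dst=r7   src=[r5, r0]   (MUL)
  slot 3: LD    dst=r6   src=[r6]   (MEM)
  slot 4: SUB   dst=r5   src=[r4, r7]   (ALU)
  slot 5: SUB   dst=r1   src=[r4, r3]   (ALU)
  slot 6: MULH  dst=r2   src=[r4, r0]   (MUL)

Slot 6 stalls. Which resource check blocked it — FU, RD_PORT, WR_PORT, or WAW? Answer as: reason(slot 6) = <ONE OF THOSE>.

(0) want 1×MUL +1rd +1wr — yes → AL2|MU1|ME2|BR1|rd6|wr3
(1) want 1×ALU +2rd +1wr — yes → AL1|MU1|ME2|BR1|rd4|wr2
(2) want 1×MUL +2rd +1wr — WAW → AL1|MU1|ME2|BR1|rd4|wr2
(3) want 1×MEM +1rd +1wr — yes → AL1|MU1|ME1|BR1|rd3|wr1
(4) want 1×ALU +2rd +1wr — yes → AL0|MU1|ME1|BR1|rd1|wr0
(5) want 1×ALU +2rd +1wr — FU → AL0|MU1|ME1|BR1|rd1|wr0
(6) want 1×MUL +2rd +1wr — RD_PORT → AL0|MU1|ME1|BR1|rd1|wr0

reason(slot 6) = RD_PORT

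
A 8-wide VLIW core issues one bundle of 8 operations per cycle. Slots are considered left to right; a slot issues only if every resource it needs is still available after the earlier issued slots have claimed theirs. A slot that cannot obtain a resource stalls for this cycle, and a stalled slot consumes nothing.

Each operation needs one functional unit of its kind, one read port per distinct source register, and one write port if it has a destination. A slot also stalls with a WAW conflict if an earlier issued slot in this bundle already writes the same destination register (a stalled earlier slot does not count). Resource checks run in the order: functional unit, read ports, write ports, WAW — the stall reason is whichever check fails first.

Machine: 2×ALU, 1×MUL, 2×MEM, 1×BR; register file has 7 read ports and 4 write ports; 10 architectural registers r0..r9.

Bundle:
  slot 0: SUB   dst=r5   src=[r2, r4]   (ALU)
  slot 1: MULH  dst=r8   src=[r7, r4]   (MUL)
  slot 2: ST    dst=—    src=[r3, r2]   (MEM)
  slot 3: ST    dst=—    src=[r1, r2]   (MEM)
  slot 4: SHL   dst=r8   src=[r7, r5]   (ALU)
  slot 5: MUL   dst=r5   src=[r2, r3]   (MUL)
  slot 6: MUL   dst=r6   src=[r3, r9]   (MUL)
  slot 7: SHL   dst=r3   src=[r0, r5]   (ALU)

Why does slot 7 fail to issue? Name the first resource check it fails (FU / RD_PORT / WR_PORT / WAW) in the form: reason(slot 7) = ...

(0) want 1×ALU +2rd +1wr — yes → AL1|MU1|ME2|BR1|rd5|wr3
(1) want 1×MUL +2rd +1wr — yes → AL1|MU0|ME2|BR1|rd3|wr2
(2) want 1×MEM +2rd +0wr — yes → AL1|MU0|ME1|BR1|rd1|wr2
(3) want 1×MEM +2rd +0wr — RD_PORT → AL1|MU0|ME1|BR1|rd1|wr2
(4) want 1×ALU +2rd +1wr — RD_PORT → AL1|MU0|ME1|BR1|rd1|wr2
(5) want 1×MUL +2rd +1wr — FU → AL1|MU0|ME1|BR1|rd1|wr2
(6) want 1×MUL +2rd +1wr — FU → AL1|MU0|ME1|BR1|rd1|wr2
(7) want 1×ALU +2rd +1wr — RD_PORT → AL1|MU0|ME1|BR1|rd1|wr2

reason(slot 7) = RD_PORT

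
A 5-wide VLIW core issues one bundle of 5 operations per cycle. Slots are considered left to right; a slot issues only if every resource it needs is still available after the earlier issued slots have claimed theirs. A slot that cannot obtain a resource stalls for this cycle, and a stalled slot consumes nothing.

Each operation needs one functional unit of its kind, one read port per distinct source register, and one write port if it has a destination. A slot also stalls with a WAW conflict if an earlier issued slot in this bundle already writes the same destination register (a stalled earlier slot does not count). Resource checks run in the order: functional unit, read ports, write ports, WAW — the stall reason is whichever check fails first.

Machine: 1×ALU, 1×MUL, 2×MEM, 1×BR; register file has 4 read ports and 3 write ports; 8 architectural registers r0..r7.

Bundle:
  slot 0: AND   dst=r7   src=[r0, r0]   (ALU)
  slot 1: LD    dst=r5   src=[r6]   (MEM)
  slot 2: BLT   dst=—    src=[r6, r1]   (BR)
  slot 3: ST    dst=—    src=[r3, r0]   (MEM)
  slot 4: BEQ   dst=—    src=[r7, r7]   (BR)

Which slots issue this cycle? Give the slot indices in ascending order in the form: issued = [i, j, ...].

[0] ALU needs rd=1 wr=1: ok; after: ALU=0 MUL=1 MEM=2 BR=1, R=3, W=2
[1] MEM needs rd=1 wr=1: ok; after: ALU=0 MUL=1 MEM=1 BR=1, R=2, W=1
[2] BR needs rd=2 wr=0: ok; after: ALU=0 MUL=1 MEM=1 BR=0, R=0, W=1
[3] MEM needs rd=2 wr=0: RD_PORT; after: ALU=0 MUL=1 MEM=1 BR=0, R=0, W=1
[4] BR needs rd=1 wr=0: FU; after: ALU=0 MUL=1 MEM=1 BR=0, R=0, W=1

issued = [0, 1, 2]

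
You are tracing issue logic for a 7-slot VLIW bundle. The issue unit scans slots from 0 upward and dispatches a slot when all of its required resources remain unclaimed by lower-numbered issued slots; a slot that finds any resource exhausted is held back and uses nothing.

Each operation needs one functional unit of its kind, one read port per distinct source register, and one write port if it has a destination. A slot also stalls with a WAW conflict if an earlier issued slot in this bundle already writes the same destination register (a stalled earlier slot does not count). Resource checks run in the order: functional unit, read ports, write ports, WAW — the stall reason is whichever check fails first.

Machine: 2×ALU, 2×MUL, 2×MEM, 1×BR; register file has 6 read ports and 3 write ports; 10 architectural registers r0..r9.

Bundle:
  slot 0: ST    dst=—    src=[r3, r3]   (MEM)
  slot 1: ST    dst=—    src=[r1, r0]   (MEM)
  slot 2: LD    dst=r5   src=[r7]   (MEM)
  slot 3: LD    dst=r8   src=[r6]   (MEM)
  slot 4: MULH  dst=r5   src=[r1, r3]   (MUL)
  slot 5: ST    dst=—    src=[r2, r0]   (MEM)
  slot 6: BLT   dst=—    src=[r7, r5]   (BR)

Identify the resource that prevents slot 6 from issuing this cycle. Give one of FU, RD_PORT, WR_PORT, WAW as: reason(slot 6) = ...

[0] MEM needs rd=1 wr=0: ok; after: ALU=2 MUL=2 MEM=1 BR=1, R=5, W=3
[1] MEM needs rd=2 wr=0: ok; after: ALU=2 MUL=2 MEM=0 BR=1, R=3, W=3
[2] MEM needs rd=1 wr=1: FU; after: ALU=2 MUL=2 MEM=0 BR=1, R=3, W=3
[3] MEM needs rd=1 wr=1: FU; after: ALU=2 MUL=2 MEM=0 BR=1, R=3, W=3
[4] MUL needs rd=2 wr=1: ok; after: ALU=2 MUL=1 MEM=0 BR=1, R=1, W=2
[5] MEM needs rd=2 wr=0: FU; after: ALU=2 MUL=1 MEM=0 BR=1, R=1, W=2
[6] BR needs rd=2 wr=0: RD_PORT; after: ALU=2 MUL=1 MEM=0 BR=1, R=1, W=2

reason(slot 6) = RD_PORT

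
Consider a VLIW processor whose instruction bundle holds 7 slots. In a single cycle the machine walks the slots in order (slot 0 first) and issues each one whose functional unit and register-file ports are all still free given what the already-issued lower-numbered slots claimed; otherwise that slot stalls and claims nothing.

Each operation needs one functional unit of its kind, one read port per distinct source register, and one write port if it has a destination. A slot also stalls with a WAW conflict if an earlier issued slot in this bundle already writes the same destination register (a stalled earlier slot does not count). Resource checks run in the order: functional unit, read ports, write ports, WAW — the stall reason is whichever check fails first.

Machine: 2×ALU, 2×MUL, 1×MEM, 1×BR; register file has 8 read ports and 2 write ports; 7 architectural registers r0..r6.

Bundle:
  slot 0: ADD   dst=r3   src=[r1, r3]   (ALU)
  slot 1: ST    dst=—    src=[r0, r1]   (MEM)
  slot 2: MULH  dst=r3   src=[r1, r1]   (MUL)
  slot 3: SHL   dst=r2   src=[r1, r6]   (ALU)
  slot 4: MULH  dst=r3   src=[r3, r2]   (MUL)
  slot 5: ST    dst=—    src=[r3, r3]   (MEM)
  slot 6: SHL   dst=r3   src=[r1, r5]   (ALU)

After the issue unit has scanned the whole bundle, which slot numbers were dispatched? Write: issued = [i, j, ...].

issued = [0, 1, 3]

slot 0 (ALU): ISSUE — free A1,Mu2,Ld1,B1 rp6 wp1
slot 1 (MEM): ISSUE — free A1,Mu2,Ld0,B1 rp4 wp1
slot 2 (MUL): stall WAW — free A1,Mu2,Ld0,B1 rp4 wp1
slot 3 (ALU): ISSUE — free A0,Mu2,Ld0,B1 rp2 wp0
slot 4 (MUL): stall WR_PORT — free A0,Mu2,Ld0,B1 rp2 wp0
slot 5 (MEM): stall FU — free A0,Mu2,Ld0,B1 rp2 wp0
slot 6 (ALU): stall FU — free A0,Mu2,Ld0,B1 rp2 wp0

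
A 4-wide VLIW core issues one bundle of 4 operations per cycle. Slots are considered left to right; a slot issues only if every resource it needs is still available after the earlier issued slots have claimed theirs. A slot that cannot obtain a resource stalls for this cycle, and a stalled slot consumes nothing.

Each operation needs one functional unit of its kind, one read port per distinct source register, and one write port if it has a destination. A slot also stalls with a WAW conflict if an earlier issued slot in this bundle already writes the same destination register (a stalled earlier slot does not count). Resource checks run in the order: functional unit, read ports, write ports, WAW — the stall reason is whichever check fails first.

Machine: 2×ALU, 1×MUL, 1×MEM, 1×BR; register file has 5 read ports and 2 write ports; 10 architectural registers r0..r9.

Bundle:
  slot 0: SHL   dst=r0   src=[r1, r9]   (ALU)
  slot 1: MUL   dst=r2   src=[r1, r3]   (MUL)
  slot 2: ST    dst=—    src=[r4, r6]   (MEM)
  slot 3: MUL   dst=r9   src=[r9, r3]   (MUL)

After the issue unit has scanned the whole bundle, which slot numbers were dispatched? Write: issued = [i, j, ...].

issued = [0, 1]

[0] ALU needs rd=2 wr=1: ok; after: ALU=1 MUL=1 MEM=1 BR=1, R=3, W=1
[1] MUL needs rd=2 wr=1: ok; after: ALU=1 MUL=0 MEM=1 BR=1, R=1, W=0
[2] MEM needs rd=2 wr=0: RD_PORT; after: ALU=1 MUL=0 MEM=1 BR=1, R=1, W=0
[3] MUL needs rd=2 wr=1: FU; after: ALU=1 MUL=0 MEM=1 BR=1, R=1, W=0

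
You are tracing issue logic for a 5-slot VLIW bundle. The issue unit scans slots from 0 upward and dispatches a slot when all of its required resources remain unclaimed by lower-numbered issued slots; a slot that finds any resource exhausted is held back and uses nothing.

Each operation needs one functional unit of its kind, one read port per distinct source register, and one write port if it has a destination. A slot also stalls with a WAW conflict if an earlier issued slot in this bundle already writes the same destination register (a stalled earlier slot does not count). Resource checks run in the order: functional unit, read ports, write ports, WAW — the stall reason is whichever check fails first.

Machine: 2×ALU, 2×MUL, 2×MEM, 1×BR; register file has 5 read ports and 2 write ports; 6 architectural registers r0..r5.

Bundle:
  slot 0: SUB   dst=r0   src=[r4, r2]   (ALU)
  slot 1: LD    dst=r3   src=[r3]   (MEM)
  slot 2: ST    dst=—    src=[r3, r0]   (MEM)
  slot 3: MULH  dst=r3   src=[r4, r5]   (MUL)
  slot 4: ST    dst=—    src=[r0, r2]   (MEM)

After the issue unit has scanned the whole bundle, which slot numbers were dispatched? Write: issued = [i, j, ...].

  0. ALU→r0 ⇒ go  {1A/2Mu/2Ld/1B | 3r 1w}
  1. MEM→r3 ⇒ go  {1A/2Mu/1Ld/1B | 2r 0w}
  2. MEM ⇒ go  {1A/2Mu/0Ld/1B | 0r 0w}
  3. MUL→r3 ⇒ no(RD_PORT)  {1A/2Mu/0Ld/1B | 0r 0w}
  4. MEM ⇒ no(FU)  {1A/2Mu/0Ld/1B | 0r 0w}

issued = [0, 1, 2]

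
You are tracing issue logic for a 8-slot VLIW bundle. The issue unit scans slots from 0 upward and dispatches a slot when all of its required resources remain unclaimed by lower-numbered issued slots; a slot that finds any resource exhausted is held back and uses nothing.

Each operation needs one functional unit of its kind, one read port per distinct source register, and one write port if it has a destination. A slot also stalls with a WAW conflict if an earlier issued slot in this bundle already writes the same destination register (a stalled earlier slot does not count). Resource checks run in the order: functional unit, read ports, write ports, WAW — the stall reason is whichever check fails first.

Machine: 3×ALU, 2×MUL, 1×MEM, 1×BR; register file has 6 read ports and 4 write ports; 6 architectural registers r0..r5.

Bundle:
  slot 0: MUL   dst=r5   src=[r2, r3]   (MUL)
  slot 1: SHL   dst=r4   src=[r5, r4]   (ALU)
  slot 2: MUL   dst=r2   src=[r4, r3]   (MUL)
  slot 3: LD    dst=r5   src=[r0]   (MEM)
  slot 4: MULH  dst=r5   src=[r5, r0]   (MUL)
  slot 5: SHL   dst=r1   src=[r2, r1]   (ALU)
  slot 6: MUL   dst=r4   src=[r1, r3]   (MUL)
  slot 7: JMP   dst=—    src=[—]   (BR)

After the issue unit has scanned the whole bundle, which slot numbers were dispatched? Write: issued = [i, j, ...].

(0) want 1×MUL +2rd +1wr — yes → AL3|MU1|ME1|BR1|rd4|wr3
(1) want 1×ALU +2rd +1wr — yes → AL2|MU1|ME1|BR1|rd2|wr2
(2) want 1×MUL +2rd +1wr — yes → AL2|MU0|ME1|BR1|rd0|wr1
(3) want 1×MEM +1rd +1wr — RD_PORT → AL2|MU0|ME1|BR1|rd0|wr1
(4) want 1×MUL +2rd +1wr — FU → AL2|MU0|ME1|BR1|rd0|wr1
(5) want 1×ALU +2rd +1wr — RD_PORT → AL2|MU0|ME1|BR1|rd0|wr1
(6) want 1×MUL +2rd +1wr — FU → AL2|MU0|ME1|BR1|rd0|wr1
(7) want 1×BR +0rd +0wr — yes → AL2|MU0|ME1|BR0|rd0|wr1

issued = [0, 1, 2, 7]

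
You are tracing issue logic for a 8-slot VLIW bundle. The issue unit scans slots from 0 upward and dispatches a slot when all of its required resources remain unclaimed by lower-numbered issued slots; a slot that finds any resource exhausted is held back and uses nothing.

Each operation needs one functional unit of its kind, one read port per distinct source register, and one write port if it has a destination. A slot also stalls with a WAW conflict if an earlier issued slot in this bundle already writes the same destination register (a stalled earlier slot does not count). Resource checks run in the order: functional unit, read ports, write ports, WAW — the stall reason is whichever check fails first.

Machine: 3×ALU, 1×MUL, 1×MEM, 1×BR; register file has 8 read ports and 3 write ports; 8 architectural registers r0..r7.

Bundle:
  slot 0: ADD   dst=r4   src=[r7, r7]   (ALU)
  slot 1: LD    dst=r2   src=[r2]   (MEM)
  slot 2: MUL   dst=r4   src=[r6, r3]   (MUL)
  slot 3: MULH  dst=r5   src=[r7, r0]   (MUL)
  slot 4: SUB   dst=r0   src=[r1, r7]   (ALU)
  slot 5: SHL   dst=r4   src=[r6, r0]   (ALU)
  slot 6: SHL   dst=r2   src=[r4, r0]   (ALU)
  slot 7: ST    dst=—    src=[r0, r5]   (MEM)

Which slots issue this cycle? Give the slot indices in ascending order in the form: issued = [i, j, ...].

#0 ALU src=r7,r7 dispatched  <A:2 Mu:1 Ld:1 B:1 rd:7 wr:2>
#1 MEM src=r2 dispatched  <A:2 Mu:1 Ld:0 B:1 rd:6 wr:1>
#2 MUL src=r6,r3 held:WAW  <A:2 Mu:1 Ld:0 B:1 rd:6 wr:1>
#3 MUL src=r7,r0 dispatched  <A:2 Mu:0 Ld:0 B:1 rd:4 wr:0>
#4 ALU src=r1,r7 held:WR_PORT  <A:2 Mu:0 Ld:0 B:1 rd:4 wr:0>
#5 ALU src=r6,r0 held:WR_PORT  <A:2 Mu:0 Ld:0 B:1 rd:4 wr:0>
#6 ALU src=r4,r0 held:WR_PORT  <A:2 Mu:0 Ld:0 B:1 rd:4 wr:0>
#7 MEM src=r0,r5 held:FU  <A:2 Mu:0 Ld:0 B:1 rd:4 wr:0>

issued = [0, 1, 3]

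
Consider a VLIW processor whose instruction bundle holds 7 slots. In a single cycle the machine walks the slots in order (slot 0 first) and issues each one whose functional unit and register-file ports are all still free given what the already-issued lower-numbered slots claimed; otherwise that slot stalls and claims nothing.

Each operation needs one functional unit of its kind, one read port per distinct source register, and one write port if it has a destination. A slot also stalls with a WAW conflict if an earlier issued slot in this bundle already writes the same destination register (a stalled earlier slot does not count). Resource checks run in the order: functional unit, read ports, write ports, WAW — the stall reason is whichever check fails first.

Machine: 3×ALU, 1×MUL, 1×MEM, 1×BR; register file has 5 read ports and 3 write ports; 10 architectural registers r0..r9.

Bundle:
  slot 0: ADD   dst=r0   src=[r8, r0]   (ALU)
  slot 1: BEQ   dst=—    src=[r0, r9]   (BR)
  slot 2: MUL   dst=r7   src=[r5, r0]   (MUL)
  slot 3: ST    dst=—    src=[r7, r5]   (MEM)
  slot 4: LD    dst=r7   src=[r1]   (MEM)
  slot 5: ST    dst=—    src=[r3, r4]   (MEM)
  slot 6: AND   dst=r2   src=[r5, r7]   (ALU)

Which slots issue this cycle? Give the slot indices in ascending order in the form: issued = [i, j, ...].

issued = [0, 1, 4]

slot 0 (ALU): ISSUE — free A2,Mu1,Ld1,B1 rp3 wp2
slot 1 (BR): ISSUE — free A2,Mu1,Ld1,B0 rp1 wp2
slot 2 (MUL): stall RD_PORT — free A2,Mu1,Ld1,B0 rp1 wp2
slot 3 (MEM): stall RD_PORT — free A2,Mu1,Ld1,B0 rp1 wp2
slot 4 (MEM): ISSUE — free A2,Mu1,Ld0,B0 rp0 wp1
slot 5 (MEM): stall FU — free A2,Mu1,Ld0,B0 rp0 wp1
slot 6 (ALU): stall RD_PORT — free A2,Mu1,Ld0,B0 rp0 wp1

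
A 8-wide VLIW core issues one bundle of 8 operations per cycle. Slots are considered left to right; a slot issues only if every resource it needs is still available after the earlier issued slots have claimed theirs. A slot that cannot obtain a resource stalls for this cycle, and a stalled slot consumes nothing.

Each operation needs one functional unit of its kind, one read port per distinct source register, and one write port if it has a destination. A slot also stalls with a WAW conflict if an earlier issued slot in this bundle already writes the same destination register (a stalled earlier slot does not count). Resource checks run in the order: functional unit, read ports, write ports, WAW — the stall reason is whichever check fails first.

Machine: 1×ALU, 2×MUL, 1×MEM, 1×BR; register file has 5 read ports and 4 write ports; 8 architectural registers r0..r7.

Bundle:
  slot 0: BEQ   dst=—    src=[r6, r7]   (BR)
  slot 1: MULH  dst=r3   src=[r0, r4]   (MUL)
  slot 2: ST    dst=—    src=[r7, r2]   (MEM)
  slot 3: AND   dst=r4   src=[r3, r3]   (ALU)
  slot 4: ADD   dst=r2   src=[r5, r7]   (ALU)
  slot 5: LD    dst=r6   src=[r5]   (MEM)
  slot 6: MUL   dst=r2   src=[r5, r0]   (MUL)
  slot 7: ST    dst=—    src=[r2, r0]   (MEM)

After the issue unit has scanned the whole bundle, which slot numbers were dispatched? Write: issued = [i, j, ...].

issued = [0, 1, 3]

[0] BR needs rd=2 wr=0: ok; after: ALU=1 MUL=2 MEM=1 BR=0, R=3, W=4
[1] MUL needs rd=2 wr=1: ok; after: ALU=1 MUL=1 MEM=1 BR=0, R=1, W=3
[2] MEM needs rd=2 wr=0: RD_PORT; after: ALU=1 MUL=1 MEM=1 BR=0, R=1, W=3
[3] ALU needs rd=1 wr=1: ok; after: ALU=0 MUL=1 MEM=1 BR=0, R=0, W=2
[4] ALU needs rd=2 wr=1: FU; after: ALU=0 MUL=1 MEM=1 BR=0, R=0, W=2
[5] MEM needs rd=1 wr=1: RD_PORT; after: ALU=0 MUL=1 MEM=1 BR=0, R=0, W=2
[6] MUL needs rd=2 wr=1: RD_PORT; after: ALU=0 MUL=1 MEM=1 BR=0, R=0, W=2
[7] MEM needs rd=2 wr=0: RD_PORT; after: ALU=0 MUL=1 MEM=1 BR=0, R=0, W=2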